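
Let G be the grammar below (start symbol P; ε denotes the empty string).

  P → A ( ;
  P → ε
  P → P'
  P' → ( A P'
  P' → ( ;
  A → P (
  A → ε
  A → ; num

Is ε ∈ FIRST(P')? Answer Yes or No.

Nullable nonterminals: A, P.
No production of P' has an RHS whose symbols are all nullable, so P' is not nullable.

No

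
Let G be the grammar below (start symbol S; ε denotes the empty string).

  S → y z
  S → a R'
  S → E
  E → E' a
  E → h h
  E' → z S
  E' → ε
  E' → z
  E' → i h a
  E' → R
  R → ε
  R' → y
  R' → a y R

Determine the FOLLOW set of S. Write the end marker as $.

S is the start symbol, so $ ∈ FOLLOW(S).
In E' → z S: S is at the end, add FOLLOW(E') = { a }.
Union: FOLLOW(S) = { $, a }.

{ $, a }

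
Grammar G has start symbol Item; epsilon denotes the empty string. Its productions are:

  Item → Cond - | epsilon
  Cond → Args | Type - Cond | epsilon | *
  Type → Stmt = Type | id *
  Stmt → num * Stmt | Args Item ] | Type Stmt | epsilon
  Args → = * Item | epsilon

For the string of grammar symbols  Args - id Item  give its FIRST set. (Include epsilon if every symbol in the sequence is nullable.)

Add FIRST(Args)\{epsilon} = { = }; Args is nullable, continue.
- is a terminal; add {-} and stop.

{ -, = }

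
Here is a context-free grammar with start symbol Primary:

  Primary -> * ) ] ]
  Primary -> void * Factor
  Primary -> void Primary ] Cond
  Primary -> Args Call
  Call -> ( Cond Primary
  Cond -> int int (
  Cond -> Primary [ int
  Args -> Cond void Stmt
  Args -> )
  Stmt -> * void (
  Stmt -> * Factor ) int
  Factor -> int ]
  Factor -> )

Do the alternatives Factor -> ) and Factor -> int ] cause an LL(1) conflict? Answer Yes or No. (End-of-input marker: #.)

FIRST()) = { ) } and FIRST(int ]) = { int }.
The FIRST sets are disjoint and neither alternative is nullable — no conflict.

No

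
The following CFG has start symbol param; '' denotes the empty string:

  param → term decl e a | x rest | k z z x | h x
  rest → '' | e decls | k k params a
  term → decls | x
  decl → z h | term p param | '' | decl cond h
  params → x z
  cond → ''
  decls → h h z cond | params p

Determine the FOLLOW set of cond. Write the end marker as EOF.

{ EOF, e, h, p, x, z }

In decl → decl cond h: add FIRST(h) = { h }.
In decls → h h z cond: cond is at the end, add FOLLOW(decls) = { EOF, e, h, p, x, z }.
Union: FOLLOW(cond) = { EOF, e, h, p, x, z }.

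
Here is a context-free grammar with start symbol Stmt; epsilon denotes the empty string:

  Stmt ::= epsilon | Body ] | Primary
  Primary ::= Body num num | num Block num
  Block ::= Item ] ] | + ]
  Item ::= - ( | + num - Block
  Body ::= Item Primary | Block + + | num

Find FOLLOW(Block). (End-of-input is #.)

{ +, -, ], num }

In Primary ::= num Block num: add FIRST(num) = { num }.
In Item ::= + num - Block: Block is at the end, add FOLLOW(Item) = { +, -, ], num }.
In Body ::= Block + +: add FIRST(+ +) = { + }.
Union: FOLLOW(Block) = { +, -, ], num }.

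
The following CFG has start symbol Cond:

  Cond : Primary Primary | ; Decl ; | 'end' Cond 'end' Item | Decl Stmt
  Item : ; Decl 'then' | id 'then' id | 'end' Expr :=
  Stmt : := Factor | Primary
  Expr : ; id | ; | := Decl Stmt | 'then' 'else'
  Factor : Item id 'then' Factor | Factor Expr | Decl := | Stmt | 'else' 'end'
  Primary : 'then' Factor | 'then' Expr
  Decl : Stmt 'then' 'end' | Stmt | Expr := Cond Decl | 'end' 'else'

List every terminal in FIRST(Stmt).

{ 'then', := }

Stmt : := Factor contributes {:=}.
From Stmt : Primary: add FIRST(Primary) = { 'then' }.
Union: FIRST(Stmt) = { 'then', := }.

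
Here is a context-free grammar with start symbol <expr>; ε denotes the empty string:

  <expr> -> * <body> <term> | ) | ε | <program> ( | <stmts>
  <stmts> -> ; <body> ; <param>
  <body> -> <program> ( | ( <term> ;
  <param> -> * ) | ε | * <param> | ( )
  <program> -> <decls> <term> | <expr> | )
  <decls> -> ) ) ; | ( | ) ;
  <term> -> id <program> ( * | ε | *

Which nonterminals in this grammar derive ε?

Directly nullable (have an ε-production): <expr>, <param>, <term>.
<program> -> <expr> with every symbol nullable, so <program> is nullable.
No other nonterminal has a production whose RHS symbols are all nullable.

{ <expr>, <param>, <program>, <term> }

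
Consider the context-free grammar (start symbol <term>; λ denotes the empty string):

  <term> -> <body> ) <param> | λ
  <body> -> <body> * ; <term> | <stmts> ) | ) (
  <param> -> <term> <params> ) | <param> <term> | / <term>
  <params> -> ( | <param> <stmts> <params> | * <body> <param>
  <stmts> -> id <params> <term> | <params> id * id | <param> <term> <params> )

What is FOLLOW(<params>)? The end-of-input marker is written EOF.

In <param> -> <term> <params> ): add FIRST()) = { ) }.
In <params> -> <param> <stmts> <params>: <params> is at the end, add FOLLOW(<params>) = { (, ), *, /, id }.
In <stmts> -> id <params> <term>: add FIRST(<term>)\{λ} = { (, ), *, /, id }.
  Since <term> is nullable, also add FOLLOW(<stmts>) = { (, ), *, /, id }.
In <stmts> -> <params> id * id: add FIRST(id * id) = { id }.
In <stmts> -> <param> <term> <params> ): add FIRST()) = { ) }.
Union: FOLLOW(<params>) = { (, ), *, /, id }.

{ (, ), *, /, id }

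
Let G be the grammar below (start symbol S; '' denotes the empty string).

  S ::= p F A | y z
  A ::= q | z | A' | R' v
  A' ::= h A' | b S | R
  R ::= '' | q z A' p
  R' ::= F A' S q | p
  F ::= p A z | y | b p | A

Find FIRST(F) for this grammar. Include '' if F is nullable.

F ::= p A z contributes {p}.
F ::= y contributes {y}.
F ::= b p contributes {b}.
From F ::= A: add FIRST(A) = { b, h, p, q, y, z, '' } (including '' since A is nullable).
Union: FIRST(F) = { b, h, p, q, y, z, '' }.

{ b, h, p, q, y, z, '' }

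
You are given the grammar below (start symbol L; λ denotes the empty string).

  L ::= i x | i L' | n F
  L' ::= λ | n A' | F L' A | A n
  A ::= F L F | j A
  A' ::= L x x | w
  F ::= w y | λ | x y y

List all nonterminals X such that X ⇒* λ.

{ F, L' }

Directly nullable (have an λ-production): L', F.
No other nonterminal has a production whose RHS symbols are all nullable.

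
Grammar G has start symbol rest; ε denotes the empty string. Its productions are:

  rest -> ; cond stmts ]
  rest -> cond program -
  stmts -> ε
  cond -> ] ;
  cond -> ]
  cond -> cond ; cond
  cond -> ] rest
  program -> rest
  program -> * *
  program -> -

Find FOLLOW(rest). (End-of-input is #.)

{ #, *, -, ;, ] }

rest is the start symbol, so # ∈ FOLLOW(rest).
In cond -> ] rest: rest is at the end, add FOLLOW(cond) = { *, -, ;, ] }.
In program -> rest: rest is at the end, add FOLLOW(program) = { - }.
Union: FOLLOW(rest) = { #, *, -, ;, ] }.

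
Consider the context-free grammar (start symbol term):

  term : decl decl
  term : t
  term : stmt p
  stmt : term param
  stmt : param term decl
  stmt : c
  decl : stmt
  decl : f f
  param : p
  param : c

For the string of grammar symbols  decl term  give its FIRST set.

{ c, f, p, t }

Add FIRST(decl) = { c, f, p, t }; decl is not nullable, stop.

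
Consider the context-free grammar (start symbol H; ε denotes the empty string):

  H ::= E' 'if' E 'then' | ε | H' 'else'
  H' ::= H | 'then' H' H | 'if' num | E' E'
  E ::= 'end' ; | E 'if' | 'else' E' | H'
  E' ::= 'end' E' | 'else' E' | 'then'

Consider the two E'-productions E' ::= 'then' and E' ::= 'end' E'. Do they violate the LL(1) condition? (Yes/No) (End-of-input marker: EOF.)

No

FIRST('then') = { 'then' } and FIRST('end' E') = { 'end' }.
The FIRST sets are disjoint and neither alternative is nullable — no conflict.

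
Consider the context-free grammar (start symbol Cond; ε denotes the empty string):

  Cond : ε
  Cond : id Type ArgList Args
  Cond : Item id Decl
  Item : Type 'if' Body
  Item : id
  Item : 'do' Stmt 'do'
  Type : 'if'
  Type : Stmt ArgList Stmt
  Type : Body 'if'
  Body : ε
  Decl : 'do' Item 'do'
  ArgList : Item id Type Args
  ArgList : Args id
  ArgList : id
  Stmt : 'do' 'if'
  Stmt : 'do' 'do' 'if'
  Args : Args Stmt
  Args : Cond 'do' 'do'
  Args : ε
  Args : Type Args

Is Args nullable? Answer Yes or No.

Args has an ε-production, so Args ⇒ ε.

Yes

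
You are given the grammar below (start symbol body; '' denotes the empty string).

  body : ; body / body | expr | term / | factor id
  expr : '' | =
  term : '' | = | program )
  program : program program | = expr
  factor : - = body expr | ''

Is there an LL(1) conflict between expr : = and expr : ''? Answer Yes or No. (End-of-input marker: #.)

Yes

FIRST(=) = { = } and FIRST('') = { '' }.
The second alternative is nullable and FOLLOW(expr) = { #, ), /, =, id } shares = with FIRST of the first — conflict.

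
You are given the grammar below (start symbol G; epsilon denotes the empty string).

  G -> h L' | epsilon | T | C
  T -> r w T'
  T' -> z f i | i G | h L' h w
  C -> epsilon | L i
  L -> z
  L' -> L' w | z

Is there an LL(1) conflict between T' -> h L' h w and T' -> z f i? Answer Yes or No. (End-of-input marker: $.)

No

FIRST(h L' h w) = { h } and FIRST(z f i) = { z }.
The FIRST sets are disjoint and neither alternative is nullable — no conflict.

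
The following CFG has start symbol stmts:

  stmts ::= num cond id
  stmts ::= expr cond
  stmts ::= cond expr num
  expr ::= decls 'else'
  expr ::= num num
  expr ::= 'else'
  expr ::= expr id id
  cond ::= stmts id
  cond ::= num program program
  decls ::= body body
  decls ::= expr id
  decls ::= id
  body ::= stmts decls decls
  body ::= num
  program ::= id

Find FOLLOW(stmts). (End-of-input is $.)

stmts is the start symbol, so $ ∈ FOLLOW(stmts).
In cond ::= stmts id: add FIRST(id) = { id }.
In body ::= stmts decls decls: add FIRST(decls decls) = { 'else', id, num }.
Union: FOLLOW(stmts) = { $, 'else', id, num }.

{ $, 'else', id, num }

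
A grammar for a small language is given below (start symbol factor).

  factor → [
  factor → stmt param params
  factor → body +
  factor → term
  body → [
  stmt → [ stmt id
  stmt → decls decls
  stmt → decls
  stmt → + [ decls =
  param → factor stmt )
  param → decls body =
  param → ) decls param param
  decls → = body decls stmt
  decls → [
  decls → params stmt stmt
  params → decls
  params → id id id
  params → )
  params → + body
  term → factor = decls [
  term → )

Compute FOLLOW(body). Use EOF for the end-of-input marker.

In factor → body +: add FIRST(+) = { + }.
In param → decls body =: add FIRST(=) = { = }.
In decls → = body decls stmt: add FIRST(decls stmt) = { ), +, =, [, id }.
In params → + body: body is at the end, add FOLLOW(params) = { EOF, ), +, =, [, id }.
Union: FOLLOW(body) = { EOF, ), +, =, [, id }.

{ EOF, ), +, =, [, id }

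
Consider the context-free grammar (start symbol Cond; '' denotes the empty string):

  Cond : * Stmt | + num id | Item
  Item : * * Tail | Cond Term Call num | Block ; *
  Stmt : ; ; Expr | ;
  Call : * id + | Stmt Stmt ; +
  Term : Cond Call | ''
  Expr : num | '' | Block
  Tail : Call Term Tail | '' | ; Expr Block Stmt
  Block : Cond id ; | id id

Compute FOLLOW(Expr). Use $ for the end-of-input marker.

In Stmt : ; ; Expr: Expr is at the end, add FOLLOW(Stmt) = { $, *, +, ;, id }.
In Tail : ; Expr Block Stmt: add FIRST(Block Stmt) = { *, +, id }.
Union: FOLLOW(Expr) = { $, *, +, ;, id }.

{ $, *, +, ;, id }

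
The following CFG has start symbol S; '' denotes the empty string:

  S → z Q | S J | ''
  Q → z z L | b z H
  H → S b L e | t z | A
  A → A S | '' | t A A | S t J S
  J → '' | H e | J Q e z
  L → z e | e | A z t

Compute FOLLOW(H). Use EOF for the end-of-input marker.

{ EOF, b, e, t, z }

In Q → b z H: H is at the end, add FOLLOW(Q) = { EOF, b, e, t, z }.
In J → H e: add FIRST(e) = { e }.
Union: FOLLOW(H) = { EOF, b, e, t, z }.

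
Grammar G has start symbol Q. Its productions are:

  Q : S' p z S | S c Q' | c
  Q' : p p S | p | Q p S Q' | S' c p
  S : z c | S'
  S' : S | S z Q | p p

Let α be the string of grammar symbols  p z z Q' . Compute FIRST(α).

{ p }

p is a terminal; add {p} and stop.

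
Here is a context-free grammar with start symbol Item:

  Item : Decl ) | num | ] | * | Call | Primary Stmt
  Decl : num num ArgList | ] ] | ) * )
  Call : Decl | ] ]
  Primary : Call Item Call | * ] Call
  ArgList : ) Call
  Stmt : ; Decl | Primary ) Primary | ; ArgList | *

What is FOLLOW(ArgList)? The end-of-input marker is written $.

{ $, ), *, ;, ], num }

In Decl : num num ArgList: ArgList is at the end, add FOLLOW(Decl) = { $, ), *, ;, ], num }.
In Stmt : ; ArgList: ArgList is at the end, add FOLLOW(Stmt) = { $, ), ], num }.
Union: FOLLOW(ArgList) = { $, ), *, ;, ], num }.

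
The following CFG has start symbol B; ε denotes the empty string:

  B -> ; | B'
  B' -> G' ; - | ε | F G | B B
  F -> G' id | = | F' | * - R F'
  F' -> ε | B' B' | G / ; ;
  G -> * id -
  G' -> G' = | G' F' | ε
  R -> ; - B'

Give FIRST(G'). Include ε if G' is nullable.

From G' -> G' =: G' nullable, take FIRST(G') ∪ {=} = { *, ;, =, id }.
From G' -> G' F': G', F' nullable, take FIRST(G') ∪ FIRST(F') = { *, ;, =, id }; also ε since the whole RHS is nullable.
G' -> ε contributes ε.
Union: FIRST(G') = { *, ;, =, id, ε }.

{ *, ;, =, id, ε }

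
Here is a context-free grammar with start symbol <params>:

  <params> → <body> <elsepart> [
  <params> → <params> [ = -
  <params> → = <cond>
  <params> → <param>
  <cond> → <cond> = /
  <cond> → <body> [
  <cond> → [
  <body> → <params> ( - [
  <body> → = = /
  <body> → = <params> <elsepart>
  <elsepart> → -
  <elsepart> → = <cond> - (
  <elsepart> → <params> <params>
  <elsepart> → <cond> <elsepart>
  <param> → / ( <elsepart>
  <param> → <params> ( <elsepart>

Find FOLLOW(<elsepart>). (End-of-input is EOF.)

In <params> → <body> <elsepart> [: add FIRST([) = { [ }.
In <body> → = <params> <elsepart>: <elsepart> is at the end, add FOLLOW(<body>) = { -, /, =, [ }.
In <elsepart> → <cond> <elsepart>: <elsepart> is at the end, add FOLLOW(<elsepart>) = { EOF, (, -, /, =, [ }.
In <param> → / ( <elsepart>: <elsepart> is at the end, add FOLLOW(<param>) = { EOF, (, -, /, =, [ }.
In <param> → <params> ( <elsepart>: <elsepart> is at the end, add FOLLOW(<param>) = { EOF, (, -, /, =, [ }.
Union: FOLLOW(<elsepart>) = { EOF, (, -, /, =, [ }.

{ EOF, (, -, /, =, [ }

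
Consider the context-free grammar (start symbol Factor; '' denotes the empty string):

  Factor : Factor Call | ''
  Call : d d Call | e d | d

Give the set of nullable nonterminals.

{ Factor }

Directly nullable (have an ''-production): Factor.
No other nonterminal has a production whose RHS symbols are all nullable.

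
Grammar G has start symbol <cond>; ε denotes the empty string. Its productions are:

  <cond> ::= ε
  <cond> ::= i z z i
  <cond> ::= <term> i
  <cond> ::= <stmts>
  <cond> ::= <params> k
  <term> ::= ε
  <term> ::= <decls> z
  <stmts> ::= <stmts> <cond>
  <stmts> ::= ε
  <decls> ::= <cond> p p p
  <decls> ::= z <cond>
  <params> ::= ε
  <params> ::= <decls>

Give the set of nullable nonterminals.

{ <cond>, <params>, <stmts>, <term> }

Directly nullable (have an ε-production): <cond>, <term>, <stmts>, <params>.
No other nonterminal has a production whose RHS symbols are all nullable.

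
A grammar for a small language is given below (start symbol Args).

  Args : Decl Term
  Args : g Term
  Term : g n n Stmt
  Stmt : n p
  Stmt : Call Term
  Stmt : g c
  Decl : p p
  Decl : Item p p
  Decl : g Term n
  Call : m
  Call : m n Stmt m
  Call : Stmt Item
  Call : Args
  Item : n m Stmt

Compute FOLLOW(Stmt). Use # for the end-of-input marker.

In Term : g n n Stmt: Stmt is at the end, add FOLLOW(Term) = { #, g, m, n, p }.
In Call : m n Stmt m: add FIRST(m) = { m }.
In Call : Stmt Item: add FIRST(Item) = { n }.
In Item : n m Stmt: Stmt is at the end, add FOLLOW(Item) = { g, p }.
Union: FOLLOW(Stmt) = { #, g, m, n, p }.

{ #, g, m, n, p }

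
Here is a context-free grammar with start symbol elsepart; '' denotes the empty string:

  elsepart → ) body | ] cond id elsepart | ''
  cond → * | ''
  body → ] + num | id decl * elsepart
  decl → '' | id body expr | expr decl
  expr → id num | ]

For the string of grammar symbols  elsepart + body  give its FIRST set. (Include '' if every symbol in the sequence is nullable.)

{ ), +, ] }

Add FIRST(elsepart)\{''} = { ), ] }; elsepart is nullable, continue.
+ is a terminal; add {+} and stop.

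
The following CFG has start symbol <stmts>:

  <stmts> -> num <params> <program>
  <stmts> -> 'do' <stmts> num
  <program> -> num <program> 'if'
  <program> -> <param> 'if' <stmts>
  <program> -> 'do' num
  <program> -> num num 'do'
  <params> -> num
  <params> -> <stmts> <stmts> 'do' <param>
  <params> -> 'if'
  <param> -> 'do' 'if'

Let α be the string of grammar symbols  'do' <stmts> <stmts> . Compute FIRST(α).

{ 'do' }

'do' is a terminal; add {'do'} and stop.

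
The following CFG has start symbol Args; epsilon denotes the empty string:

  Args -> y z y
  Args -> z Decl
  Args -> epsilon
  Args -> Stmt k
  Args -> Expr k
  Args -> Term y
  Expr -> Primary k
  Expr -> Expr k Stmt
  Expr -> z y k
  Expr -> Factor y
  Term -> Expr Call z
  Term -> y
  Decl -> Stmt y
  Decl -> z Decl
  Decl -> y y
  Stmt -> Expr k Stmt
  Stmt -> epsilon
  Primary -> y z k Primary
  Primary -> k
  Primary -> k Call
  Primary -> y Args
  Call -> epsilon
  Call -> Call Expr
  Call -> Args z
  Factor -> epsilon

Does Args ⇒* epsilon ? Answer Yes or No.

Args has an epsilon-production, so Args ⇒ epsilon.

Yes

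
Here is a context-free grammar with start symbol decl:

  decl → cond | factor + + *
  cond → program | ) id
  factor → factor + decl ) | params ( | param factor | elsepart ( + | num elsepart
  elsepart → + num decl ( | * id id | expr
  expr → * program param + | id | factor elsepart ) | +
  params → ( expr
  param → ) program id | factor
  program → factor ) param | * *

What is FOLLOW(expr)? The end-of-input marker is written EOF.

{ EOF, (, ), *, +, id, num }

In elsepart → expr: expr is at the end, add FOLLOW(elsepart) = { EOF, (, ), *, +, id, num }.
In params → ( expr: expr is at the end, add FOLLOW(params) = { ( }.
Union: FOLLOW(expr) = { EOF, (, ), *, +, id, num }.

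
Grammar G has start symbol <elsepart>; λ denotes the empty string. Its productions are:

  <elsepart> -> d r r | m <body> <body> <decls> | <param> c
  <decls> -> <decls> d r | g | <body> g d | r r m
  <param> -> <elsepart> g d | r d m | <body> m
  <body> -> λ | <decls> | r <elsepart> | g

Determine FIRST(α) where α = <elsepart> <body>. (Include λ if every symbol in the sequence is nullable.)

{ d, g, m, r }

Add FIRST(<elsepart>) = { d, g, m, r }; <elsepart> is not nullable, stop.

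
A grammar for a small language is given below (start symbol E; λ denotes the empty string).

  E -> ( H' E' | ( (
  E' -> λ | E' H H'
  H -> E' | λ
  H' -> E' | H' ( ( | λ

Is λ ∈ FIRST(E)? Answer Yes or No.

No

Nullable nonterminals: E', H, H'.
No production of E has an RHS whose symbols are all nullable, so E is not nullable.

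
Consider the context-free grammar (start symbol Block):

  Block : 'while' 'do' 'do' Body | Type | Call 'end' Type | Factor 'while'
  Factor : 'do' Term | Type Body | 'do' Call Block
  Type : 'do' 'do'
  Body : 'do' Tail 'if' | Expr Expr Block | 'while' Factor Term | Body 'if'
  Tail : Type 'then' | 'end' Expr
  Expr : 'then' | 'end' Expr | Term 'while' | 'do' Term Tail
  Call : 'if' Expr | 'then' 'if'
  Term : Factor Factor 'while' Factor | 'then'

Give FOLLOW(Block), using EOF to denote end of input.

{ EOF, 'do', 'end', 'if', 'then', 'while' }

Block is the start symbol, so EOF ∈ FOLLOW(Block).
In Factor : 'do' Call Block: Block is at the end, add FOLLOW(Factor) = { EOF, 'do', 'end', 'if', 'then', 'while' }.
In Body : Expr Expr Block: Block is at the end, add FOLLOW(Body) = { EOF, 'do', 'end', 'if', 'then', 'while' }.
Union: FOLLOW(Block) = { EOF, 'do', 'end', 'if', 'then', 'while' }.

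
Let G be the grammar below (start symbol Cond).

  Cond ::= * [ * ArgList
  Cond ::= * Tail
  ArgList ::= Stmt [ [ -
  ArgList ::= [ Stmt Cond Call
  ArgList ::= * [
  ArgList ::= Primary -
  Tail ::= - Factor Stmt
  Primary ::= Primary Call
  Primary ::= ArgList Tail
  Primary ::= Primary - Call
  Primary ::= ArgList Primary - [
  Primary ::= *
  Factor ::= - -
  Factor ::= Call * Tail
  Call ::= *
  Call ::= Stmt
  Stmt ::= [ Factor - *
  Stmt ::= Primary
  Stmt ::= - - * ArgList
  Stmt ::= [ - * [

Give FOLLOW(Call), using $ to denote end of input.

In ArgList ::= [ Stmt Cond Call: Call is at the end, add FOLLOW(ArgList) = { $, *, -, [ }.
In Primary ::= Primary Call: Call is at the end, add FOLLOW(Primary) = { $, *, -, [ }.
In Primary ::= Primary - Call: Call is at the end, add FOLLOW(Primary) = { $, *, -, [ }.
In Factor ::= Call * Tail: add FIRST(* Tail) = { * }.
Union: FOLLOW(Call) = { $, *, -, [ }.

{ $, *, -, [ }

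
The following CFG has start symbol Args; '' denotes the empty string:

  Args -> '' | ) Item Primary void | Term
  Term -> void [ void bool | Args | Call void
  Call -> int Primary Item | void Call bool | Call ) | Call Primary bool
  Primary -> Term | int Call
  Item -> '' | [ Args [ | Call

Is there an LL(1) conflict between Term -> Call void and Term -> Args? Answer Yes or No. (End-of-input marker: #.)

Yes

FIRST(Call void) = { int, void } and FIRST(Args) = { ), int, void, '' }.
Both contain int, so the two alternatives are not disjoint — LL(1) conflict.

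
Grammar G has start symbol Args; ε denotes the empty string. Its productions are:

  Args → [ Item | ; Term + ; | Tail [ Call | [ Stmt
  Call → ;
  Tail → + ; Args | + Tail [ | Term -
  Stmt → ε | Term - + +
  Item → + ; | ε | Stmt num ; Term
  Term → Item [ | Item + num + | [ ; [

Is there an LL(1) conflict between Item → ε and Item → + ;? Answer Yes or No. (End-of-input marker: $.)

FIRST(ε) = { ε } and FIRST(+ ;) = { + }.
The first alternative is nullable and FOLLOW(Item) = { $, +, [ } shares + with FIRST of the second — conflict.

Yes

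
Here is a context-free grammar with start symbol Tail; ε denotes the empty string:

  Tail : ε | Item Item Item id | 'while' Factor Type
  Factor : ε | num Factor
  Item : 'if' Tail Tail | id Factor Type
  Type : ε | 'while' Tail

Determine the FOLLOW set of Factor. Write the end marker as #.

{ #, 'if', 'while', id }

In Tail : 'while' Factor Type: add FIRST(Type)\{ε} = { 'while' }.
  Since Type is nullable, also add FOLLOW(Tail) = { #, 'if', 'while', id }.
In Factor : num Factor: Factor is at the end, add FOLLOW(Factor) = { #, 'if', 'while', id }.
In Item : id Factor Type: add FIRST(Type)\{ε} = { 'while' }.
  Since Type is nullable, also add FOLLOW(Item) = { 'if', id }.
Union: FOLLOW(Factor) = { #, 'if', 'while', id }.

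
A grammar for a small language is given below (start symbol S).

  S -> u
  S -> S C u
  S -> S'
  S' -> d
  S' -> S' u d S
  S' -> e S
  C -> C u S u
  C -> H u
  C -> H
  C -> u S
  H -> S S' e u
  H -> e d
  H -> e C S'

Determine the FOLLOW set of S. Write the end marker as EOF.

S is the start symbol, so EOF ∈ FOLLOW(S).
In S -> S C u: add FIRST(C u) = { d, e, u }.
In S' -> S' u d S: S is at the end, add FOLLOW(S') = { EOF, d, e, u }.
In S' -> e S: S is at the end, add FOLLOW(S') = { EOF, d, e, u }.
In C -> C u S u: add FIRST(u) = { u }.
In C -> u S: S is at the end, add FOLLOW(C) = { d, e, u }.
In H -> S S' e u: add FIRST(S' e u) = { d, e }.
Union: FOLLOW(S) = { EOF, d, e, u }.

{ EOF, d, e, u }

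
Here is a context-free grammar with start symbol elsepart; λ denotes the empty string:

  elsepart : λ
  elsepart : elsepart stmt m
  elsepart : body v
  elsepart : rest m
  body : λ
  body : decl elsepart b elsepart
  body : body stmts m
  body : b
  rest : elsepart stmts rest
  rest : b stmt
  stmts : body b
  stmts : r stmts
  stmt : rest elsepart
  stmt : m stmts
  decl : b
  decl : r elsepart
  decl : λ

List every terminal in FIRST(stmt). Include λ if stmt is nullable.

From stmt : rest elsepart: add FIRST(rest) = { b, m, r, v }.
stmt : m stmts contributes {m}.
Union: FIRST(stmt) = { b, m, r, v }.

{ b, m, r, v }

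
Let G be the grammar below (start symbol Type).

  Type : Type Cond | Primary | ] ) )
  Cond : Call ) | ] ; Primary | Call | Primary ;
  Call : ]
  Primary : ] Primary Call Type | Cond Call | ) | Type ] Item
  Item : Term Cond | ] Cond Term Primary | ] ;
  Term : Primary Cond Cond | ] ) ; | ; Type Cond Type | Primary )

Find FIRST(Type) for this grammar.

From Type : Type Cond: add FIRST(Type) = { ), ] }.
From Type : Primary: add FIRST(Primary) = { ), ] }.
Type : ] ) ) contributes {]}.
Union: FIRST(Type) = { ), ] }.

{ ), ] }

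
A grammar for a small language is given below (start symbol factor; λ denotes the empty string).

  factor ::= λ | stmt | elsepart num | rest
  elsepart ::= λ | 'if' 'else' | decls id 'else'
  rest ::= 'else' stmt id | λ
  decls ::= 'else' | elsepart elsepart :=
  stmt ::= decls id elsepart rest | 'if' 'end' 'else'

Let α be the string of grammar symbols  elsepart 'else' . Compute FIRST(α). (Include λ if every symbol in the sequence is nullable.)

{ 'else', 'if', := }

Add FIRST(elsepart)\{λ} = { 'else', 'if', := }; elsepart is nullable, continue.
'else' is a terminal; add {'else'} and stop.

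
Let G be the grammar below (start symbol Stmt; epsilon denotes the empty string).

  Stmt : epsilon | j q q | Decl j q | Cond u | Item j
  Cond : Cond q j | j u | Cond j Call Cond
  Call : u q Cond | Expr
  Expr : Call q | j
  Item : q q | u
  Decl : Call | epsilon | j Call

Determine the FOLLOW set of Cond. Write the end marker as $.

In Stmt : Cond u: add FIRST(u) = { u }.
In Cond : Cond q j: add FIRST(q j) = { q }.
In Cond : Cond j Call Cond: add FIRST(j Call Cond) = { j }.
In Cond : Cond j Call Cond: Cond is at the end, add FOLLOW(Cond) = { j, q, u }.
In Call : u q Cond: Cond is at the end, add FOLLOW(Call) = { j, q }.
Union: FOLLOW(Cond) = { j, q, u }.

{ j, q, u }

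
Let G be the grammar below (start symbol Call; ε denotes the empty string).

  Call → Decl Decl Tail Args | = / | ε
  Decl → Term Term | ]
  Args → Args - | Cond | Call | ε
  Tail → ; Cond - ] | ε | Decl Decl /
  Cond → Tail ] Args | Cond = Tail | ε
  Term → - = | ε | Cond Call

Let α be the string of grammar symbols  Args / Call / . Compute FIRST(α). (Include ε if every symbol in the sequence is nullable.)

{ -, /, ;, =, ] }

Add FIRST(Args)\{ε} = { -, /, ;, =, ] }; Args is nullable, continue.
/ is a terminal; add {/} and stop.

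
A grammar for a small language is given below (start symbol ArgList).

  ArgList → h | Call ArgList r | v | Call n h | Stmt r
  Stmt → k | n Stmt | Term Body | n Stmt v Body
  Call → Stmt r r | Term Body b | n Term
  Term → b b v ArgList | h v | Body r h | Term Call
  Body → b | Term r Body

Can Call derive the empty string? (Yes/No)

No nonterminal in this grammar is nullable.
No production of Call has an RHS whose symbols are all nullable, so Call is not nullable.

No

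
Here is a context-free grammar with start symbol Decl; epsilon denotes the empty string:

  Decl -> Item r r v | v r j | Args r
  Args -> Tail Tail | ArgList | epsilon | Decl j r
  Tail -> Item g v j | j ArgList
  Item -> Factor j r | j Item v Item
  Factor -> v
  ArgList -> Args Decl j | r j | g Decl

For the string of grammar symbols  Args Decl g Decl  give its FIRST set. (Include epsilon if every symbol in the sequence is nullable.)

Add FIRST(Args)\{epsilon} = { g, j, r, v }; Args is nullable, continue.
Add FIRST(Decl) = { g, j, r, v }; Decl is not nullable, stop.

{ g, j, r, v }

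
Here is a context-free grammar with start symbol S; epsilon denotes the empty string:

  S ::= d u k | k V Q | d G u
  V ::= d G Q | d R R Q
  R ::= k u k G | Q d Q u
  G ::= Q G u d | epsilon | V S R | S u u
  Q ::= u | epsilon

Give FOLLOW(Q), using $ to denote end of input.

{ $, d, k, u }

In S ::= k V Q: Q is at the end, add FOLLOW(S) = { $, d, k, u }.
In V ::= d G Q: Q is at the end, add FOLLOW(V) = { $, d, k, u }.
In V ::= d R R Q: Q is at the end, add FOLLOW(V) = { $, d, k, u }.
In R ::= Q d Q u: add FIRST(d Q u) = { d }.
In R ::= Q d Q u: add FIRST(u) = { u }.
In G ::= Q G u d: add FIRST(G u d) = { d, k, u }.
Union: FOLLOW(Q) = { $, d, k, u }.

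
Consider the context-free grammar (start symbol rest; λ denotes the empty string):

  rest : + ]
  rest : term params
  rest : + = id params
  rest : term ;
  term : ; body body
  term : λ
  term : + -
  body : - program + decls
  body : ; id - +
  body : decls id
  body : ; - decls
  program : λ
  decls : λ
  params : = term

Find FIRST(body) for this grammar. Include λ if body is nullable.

{ -, ;, id }

body : - program + decls contributes {-}.
body : ; id - + contributes {;}.
From body : decls id: decls nullable, take FIRST(decls) ∪ {id} = { id }.
body : ; - decls contributes {;}.
Union: FIRST(body) = { -, ;, id }.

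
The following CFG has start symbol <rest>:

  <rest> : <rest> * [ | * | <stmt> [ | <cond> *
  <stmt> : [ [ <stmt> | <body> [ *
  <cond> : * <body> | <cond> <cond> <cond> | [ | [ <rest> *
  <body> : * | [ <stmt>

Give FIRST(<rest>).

{ *, [ }

From <rest> : <rest> * [: add FIRST(<rest>) = { *, [ }.
<rest> : * contributes {*}.
From <rest> : <stmt> [: add FIRST(<stmt>) = { *, [ }.
From <rest> : <cond> *: add FIRST(<cond>) = { *, [ }.
Union: FIRST(<rest>) = { *, [ }.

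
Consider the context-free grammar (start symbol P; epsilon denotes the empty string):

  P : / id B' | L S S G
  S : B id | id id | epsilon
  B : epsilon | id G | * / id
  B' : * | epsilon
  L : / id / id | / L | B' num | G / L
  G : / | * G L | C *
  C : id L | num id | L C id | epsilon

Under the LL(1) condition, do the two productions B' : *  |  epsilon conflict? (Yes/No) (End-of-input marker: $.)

FIRST(*) = { * } and FIRST(epsilon) = { epsilon }.
The second is nullable but FOLLOW(B') = { $, num } is disjoint from FIRST of the first.

No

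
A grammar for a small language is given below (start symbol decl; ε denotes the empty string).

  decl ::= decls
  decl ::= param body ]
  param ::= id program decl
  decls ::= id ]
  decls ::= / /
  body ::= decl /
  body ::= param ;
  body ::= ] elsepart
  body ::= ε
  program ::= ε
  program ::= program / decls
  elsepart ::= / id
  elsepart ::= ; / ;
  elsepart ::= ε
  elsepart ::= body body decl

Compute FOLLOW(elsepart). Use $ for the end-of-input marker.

{ /, ], id }

In body ::= ] elsepart: elsepart is at the end, add FOLLOW(body) = { /, ], id }.
Union: FOLLOW(elsepart) = { /, ], id }.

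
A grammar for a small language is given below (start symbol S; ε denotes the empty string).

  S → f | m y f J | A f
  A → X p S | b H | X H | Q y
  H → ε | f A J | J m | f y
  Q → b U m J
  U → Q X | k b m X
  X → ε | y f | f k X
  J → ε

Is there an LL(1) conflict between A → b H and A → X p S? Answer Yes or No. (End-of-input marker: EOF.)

No

FIRST(b H) = { b } and FIRST(X p S) = { f, p, y }.
The FIRST sets are disjoint and neither alternative is nullable — no conflict.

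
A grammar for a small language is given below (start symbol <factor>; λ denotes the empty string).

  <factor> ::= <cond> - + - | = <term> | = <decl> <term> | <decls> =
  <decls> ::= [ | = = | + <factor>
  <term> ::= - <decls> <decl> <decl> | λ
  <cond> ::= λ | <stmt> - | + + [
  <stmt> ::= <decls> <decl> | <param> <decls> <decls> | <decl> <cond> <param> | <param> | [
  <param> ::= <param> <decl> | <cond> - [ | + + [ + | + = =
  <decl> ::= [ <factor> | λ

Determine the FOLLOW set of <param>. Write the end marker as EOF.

In <stmt> ::= <param> <decls> <decls>: add FIRST(<decls> <decls>) = { +, =, [ }.
In <stmt> ::= <decl> <cond> <param>: <param> is at the end, add FOLLOW(<stmt>) = { - }.
In <stmt> ::= <param>: <param> is at the end, add FOLLOW(<stmt>) = { - }.
In <param> ::= <param> <decl>: add FIRST(<decl>)\{λ} = { [ }.
  Since <decl> is nullable, also add FOLLOW(<param>) = { +, -, =, [ }.
Union: FOLLOW(<param>) = { +, -, =, [ }.

{ +, -, =, [ }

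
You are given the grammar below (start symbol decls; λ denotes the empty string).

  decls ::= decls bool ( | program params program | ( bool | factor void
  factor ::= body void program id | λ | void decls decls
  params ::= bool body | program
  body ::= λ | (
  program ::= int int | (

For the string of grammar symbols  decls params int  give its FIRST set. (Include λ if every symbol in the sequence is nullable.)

Add FIRST(decls) = { (, int, void }; decls is not nullable, stop.

{ (, int, void }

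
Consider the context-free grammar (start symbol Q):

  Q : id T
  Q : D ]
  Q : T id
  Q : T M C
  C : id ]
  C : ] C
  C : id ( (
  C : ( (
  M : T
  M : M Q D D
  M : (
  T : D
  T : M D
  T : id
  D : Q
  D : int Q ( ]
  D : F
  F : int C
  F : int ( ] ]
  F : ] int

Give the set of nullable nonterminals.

{ } (none)

No nonterminal has an empty production or an RHS whose symbols are all nullable.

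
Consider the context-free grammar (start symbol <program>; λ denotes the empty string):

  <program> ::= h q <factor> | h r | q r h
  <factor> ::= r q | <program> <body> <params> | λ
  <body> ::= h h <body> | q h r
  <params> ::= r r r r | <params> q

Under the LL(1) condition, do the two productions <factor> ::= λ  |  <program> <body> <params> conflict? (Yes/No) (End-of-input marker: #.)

FIRST(λ) = { λ } and FIRST(<program> <body> <params>) = { h, q }.
The first alternative is nullable and FOLLOW(<factor>) = { #, h, q } shares h with FIRST of the second — conflict.

Yes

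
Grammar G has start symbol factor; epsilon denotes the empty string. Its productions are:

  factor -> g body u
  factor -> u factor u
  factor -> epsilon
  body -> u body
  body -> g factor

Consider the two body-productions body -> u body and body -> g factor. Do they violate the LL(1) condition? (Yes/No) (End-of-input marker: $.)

FIRST(u body) = { u } and FIRST(g factor) = { g }.
The FIRST sets are disjoint and neither alternative is nullable — no conflict.

No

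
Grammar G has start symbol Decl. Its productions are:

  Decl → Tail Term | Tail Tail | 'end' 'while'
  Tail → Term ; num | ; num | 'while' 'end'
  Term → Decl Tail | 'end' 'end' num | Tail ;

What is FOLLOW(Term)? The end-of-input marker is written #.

{ #, 'end', 'while', ; }

In Decl → Tail Term: Term is at the end, add FOLLOW(Decl) = { #, 'end', 'while', ; }.
In Tail → Term ; num: add FIRST(; num) = { ; }.
Union: FOLLOW(Term) = { #, 'end', 'while', ; }.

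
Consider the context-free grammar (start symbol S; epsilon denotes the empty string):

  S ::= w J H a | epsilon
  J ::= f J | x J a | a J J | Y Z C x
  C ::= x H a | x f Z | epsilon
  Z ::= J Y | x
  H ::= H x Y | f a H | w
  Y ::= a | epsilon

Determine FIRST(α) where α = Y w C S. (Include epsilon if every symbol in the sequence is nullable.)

{ a, w }

Add FIRST(Y)\{epsilon} = { a }; Y is nullable, continue.
w is a terminal; add {w} and stop.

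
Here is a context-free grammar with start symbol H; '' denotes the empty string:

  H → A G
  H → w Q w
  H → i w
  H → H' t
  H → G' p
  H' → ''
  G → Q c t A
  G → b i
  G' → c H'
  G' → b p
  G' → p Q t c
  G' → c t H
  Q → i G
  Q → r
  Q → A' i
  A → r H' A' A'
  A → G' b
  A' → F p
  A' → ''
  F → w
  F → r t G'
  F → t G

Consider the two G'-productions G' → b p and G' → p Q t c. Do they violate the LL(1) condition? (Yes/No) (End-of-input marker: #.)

FIRST(b p) = { b } and FIRST(p Q t c) = { p }.
The FIRST sets are disjoint and neither alternative is nullable — no conflict.

No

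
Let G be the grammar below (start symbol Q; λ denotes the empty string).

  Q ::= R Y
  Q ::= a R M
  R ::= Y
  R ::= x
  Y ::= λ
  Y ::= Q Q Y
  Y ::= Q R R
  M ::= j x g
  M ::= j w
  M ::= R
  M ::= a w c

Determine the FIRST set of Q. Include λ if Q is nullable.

From Q ::= R Y: R, Y nullable, take FIRST(R) ∪ FIRST(Y) = { a, x }; also λ since the whole RHS is nullable.
Q ::= a R M contributes {a}.
Union: FIRST(Q) = { a, x, λ }.

{ a, x, λ }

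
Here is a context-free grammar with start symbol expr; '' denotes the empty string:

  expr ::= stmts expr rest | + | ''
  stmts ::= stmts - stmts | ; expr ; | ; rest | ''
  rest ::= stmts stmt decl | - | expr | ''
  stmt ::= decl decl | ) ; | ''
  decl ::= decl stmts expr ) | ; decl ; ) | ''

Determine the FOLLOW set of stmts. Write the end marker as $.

{ $, ), +, -, ; }

In expr ::= stmts expr rest: add FIRST(expr rest)\{''} = { ), +, -, ; }.
  Since expr rest is nullable, also add FOLLOW(expr) = { $, ), +, -, ; }.
In stmts ::= stmts - stmts: add FIRST(- stmts) = { - }.
In stmts ::= stmts - stmts: stmts is at the end, add FOLLOW(stmts) = { $, ), +, -, ; }.
In rest ::= stmts stmt decl: add FIRST(stmt decl)\{''} = { ), +, -, ; }.
  Since stmt decl is nullable, also add FOLLOW(rest) = { $, ), +, -, ; }.
In decl ::= decl stmts expr ): add FIRST(expr )) = { ), +, -, ; }.
Union: FOLLOW(stmts) = { $, ), +, -, ; }.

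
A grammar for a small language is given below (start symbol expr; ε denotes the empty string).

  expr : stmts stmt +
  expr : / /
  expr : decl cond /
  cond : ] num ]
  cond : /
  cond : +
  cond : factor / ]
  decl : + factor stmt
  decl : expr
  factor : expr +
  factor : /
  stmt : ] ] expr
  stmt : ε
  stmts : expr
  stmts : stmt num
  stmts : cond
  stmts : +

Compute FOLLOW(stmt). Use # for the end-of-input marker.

{ +, /, ], num }

In expr : stmts stmt +: add FIRST(+) = { + }.
In decl : + factor stmt: stmt is at the end, add FOLLOW(decl) = { +, /, ], num }.
In stmts : stmt num: add FIRST(num) = { num }.
Union: FOLLOW(stmt) = { +, /, ], num }.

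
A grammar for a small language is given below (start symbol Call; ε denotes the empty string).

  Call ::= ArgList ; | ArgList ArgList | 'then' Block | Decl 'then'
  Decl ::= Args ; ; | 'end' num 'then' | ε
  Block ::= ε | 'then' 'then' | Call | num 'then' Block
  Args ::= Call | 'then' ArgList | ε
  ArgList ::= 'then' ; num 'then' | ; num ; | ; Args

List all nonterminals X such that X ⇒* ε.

Directly nullable (have an ε-production): Decl, Block, Args.
No other nonterminal has a production whose RHS symbols are all nullable.

{ Args, Block, Decl }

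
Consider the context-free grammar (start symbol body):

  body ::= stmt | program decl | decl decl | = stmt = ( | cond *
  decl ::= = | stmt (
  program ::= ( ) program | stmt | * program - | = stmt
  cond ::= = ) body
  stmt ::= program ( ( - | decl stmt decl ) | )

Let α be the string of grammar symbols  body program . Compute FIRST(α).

Add FIRST(body) = { (, ), *, = }; body is not nullable, stop.

{ (, ), *, = }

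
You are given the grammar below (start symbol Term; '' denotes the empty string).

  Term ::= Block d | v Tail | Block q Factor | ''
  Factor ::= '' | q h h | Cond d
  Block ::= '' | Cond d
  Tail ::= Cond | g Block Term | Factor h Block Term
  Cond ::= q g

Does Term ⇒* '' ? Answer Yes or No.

Yes

Term has an ''-production, so Term ⇒ ''.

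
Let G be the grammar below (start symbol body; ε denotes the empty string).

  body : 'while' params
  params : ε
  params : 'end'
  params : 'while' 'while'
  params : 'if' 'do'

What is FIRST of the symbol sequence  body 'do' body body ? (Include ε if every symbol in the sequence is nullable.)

Add FIRST(body) = { 'while' }; body is not nullable, stop.

{ 'while' }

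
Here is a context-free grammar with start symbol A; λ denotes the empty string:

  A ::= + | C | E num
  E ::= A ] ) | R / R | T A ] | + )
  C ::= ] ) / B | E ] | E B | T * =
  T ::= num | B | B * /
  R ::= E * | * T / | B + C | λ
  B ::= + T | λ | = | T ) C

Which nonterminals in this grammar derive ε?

{ B, R, T }

Directly nullable (have an λ-production): R, B.
T ::= B with every symbol nullable, so T is nullable.
No other nonterminal has a production whose RHS symbols are all nullable.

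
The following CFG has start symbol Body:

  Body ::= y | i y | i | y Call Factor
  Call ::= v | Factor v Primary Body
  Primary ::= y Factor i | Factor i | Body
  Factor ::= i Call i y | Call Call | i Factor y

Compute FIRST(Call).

{ i, v }

Call ::= v contributes {v}.
From Call ::= Factor v Primary Body: add FIRST(Factor) = { i, v }.
Union: FIRST(Call) = { i, v }.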